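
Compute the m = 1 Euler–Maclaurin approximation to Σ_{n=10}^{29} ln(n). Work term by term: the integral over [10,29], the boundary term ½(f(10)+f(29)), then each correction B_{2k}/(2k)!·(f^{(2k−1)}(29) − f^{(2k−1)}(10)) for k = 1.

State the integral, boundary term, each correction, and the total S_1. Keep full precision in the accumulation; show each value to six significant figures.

S_1 ≈ 58.4552

Integral: ∫_10^29 ln(x) dx = 55.6257.
Boundary: ½(f(10) + f(29)) = ½(2.30259 + 3.36730) = 2.83494.
So far: 58.4607.
Correction k=1: B_{2}/2! · (f^{(1)}(29) − f^{(1)}(10)) = 1/12 · (0.0344828 − 0.100000) = -0.00545977.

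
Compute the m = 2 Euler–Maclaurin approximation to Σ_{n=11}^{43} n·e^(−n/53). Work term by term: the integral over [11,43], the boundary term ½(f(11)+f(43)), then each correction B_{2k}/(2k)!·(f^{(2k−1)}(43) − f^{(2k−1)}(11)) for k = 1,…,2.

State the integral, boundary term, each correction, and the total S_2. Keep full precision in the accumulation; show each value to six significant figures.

Integral: ∫_11^43 x·e^(−x/53) dx = 495.804.
Boundary: ½(f(11) + f(43)) = ½(8.93832 + 19.1036) = 14.0210.
Running total after boundary: 509.825.
k=1: B_{2}/(2)! × [f^{(1)}(43) − f^{(1)}(11)] = 1/12 × (0.0838247 − 0.643927) = -0.0466752.
Running total after k=1: 509.778.
k=2: B_{4}/(4)! × [f^{(3)}(43) − f^{(3)}(11)] = −1/720 × (0.000346161 − 0.000807788) = 6.41149e-07.

S_2 ≈ 509.778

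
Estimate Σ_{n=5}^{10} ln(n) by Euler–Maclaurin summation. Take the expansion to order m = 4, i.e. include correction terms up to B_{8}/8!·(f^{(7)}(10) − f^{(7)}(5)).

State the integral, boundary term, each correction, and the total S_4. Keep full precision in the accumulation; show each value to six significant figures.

The integral term ∫_5^10 ln(x) dx = 9.97866.
Boundary: ½(f(5) + f(10)) = ½(1.60944 + 2.30259) = 1.95601.
Integral + boundary = 11.9347.
Order-1 term: 1/12 · (0.100000 − 0.200000) = -0.00833333.
After k=1: 11.9263.
Order-2 term: −1/720 · (0.00200000 − 0.0160000) = 1.94444e-05.
After k=2: 11.9264.
Order-3 term: 1/30240 · (0.000240000 − 0.00768000) = -2.46032e-07.
After k=3: 11.9264.
Order-4 term: −1/1209600 · (7.20000e-05 − 0.00921600) = 7.55952e-09.

S_4 ≈ 11.9264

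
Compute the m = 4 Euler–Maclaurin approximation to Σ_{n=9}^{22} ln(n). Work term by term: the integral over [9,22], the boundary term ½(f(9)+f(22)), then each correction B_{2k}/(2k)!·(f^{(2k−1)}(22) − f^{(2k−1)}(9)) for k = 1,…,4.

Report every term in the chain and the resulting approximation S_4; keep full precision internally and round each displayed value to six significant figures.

S_4 ≈ 37.8666

Integral: ∫_9^22 ln(x) dx = 35.2279.
Endpoint term: (f(9) + f(22))/2 = (2.19722 + 3.09104)/2 = 2.64413.
Integral + boundary = 37.8720.
k=1: B_{2}/(2)! × [f^{(1)}(22) − f^{(1)}(9)] = 1/12 × (0.0454545 − 0.111111) = -0.00547138.
Running total after k=1: 37.8666.
k=2: B_{4}/(4)! × [f^{(3)}(22) − f^{(3)}(9)] = −1/720 × (0.000187829 − 0.00274348) = 3.54952e-06.
Running total after k=2: 37.8666.
k=3: B_{6}/(6)! × [f^{(5)}(22) − f^{(5)}(9)] = 1/30240 × (4.65691e-06 − 0.000406442) = -1.32865e-08.
Running total after k=3: 37.8666.
k=4: B_{8}/(8)! × [f^{(7)}(22) − f^{(7)}(9)] = −1/1209600 × (2.88651e-07 − 0.000150534) = 1.24211e-10.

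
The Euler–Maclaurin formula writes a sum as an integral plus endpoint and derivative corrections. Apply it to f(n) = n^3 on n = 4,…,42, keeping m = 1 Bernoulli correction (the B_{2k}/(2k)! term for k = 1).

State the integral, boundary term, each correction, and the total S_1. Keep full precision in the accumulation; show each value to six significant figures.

Integral: ∫_4^42 x^3 dx = 777860.
½[f(4) + f(42)] = ½[64.0000 + 74088.0] = 37076.0.
So far: 814936.
Correction k=1: B_{2}/2! · (f^{(1)}(42) − f^{(1)}(4)) = 1/12 · (5292.00 − 48.0000) = 437.000.

S_1 ≈ 815373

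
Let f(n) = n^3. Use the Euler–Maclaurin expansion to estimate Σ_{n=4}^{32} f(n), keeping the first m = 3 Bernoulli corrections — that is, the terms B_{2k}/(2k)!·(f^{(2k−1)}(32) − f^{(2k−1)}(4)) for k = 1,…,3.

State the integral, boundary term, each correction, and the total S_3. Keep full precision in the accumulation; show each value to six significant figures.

S_3 ≈ 278748

Integral: ∫_4^32 x^3 dx = 262080.
Boundary: ½(f(4) + f(32)) = ½(64.0000 + 32768.0) = 16416.0.
So far: 278496.
Correction k=1: B_{2}/2! · (f^{(1)}(32) − f^{(1)}(4)) = 1/12 · (3072.00 − 48.0000) = 252.000.
After k=1: 278748.
Correction k=2: B_{4}/4! · (f^{(3)}(32) − f^{(3)}(4)) = −1/720 · (6.00000 − 6.00000) = 0.00000.
After k=2: 278748.
Correction k=3: B_{6}/6! · (f^{(5)}(32) − f^{(5)}(4)) = 1/30240 · (0.00000 − 0.00000) = 0.00000.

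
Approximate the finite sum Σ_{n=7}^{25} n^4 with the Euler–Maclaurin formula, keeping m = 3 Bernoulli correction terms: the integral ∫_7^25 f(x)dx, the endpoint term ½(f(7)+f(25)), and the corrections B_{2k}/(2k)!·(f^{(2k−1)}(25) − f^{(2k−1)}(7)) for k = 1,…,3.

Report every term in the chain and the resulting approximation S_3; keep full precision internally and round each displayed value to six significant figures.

S_3 ≈ 2.15137e+06

∫_7^25 x^4 dx evaluates to 1.94976e+06.
Boundary: ½(f(7) + f(25)) = ½(2401.00 + 390625) = 196513.
So far: 2.14628e+06.
k=1: B_{2}/(2)! × [f^{(1)}(25) − f^{(1)}(7)] = 1/12 × (62500.0 − 1372.00) = 5094.00.
Partial sum through k=1: 2.15137e+06.
k=2: B_{4}/(4)! × [f^{(3)}(25) − f^{(3)}(7)] = −1/720 × (600.000 − 168.000) = -0.600000.
Partial sum through k=2: 2.15137e+06.
k=3: B_{6}/(6)! × [f^{(5)}(25) − f^{(5)}(7)] = 1/30240 × (0.00000 − 0.00000) = 0.00000.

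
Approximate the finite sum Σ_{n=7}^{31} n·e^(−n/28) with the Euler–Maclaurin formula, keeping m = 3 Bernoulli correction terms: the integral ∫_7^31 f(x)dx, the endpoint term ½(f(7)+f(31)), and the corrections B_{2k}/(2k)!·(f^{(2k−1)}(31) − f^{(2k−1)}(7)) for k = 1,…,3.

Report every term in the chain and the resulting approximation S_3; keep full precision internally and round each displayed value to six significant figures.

Integral: ∫_7^31 x·e^(−x/28) dx = 217.236.
Boundary: ½(f(7) + f(31)) = ½(5.45161 + 10.2456) = 7.84858.
Integral + boundary = 225.084.
Correction k=1: B_{2}/2! · (f^{(1)}(31) − f^{(1)}(7)) = 1/12 · (-0.0354109 − 0.584101) = -0.0516260.
Running total after k=1: 225.033.
Correction k=2: B_{4}/4! · (f^{(3)}(31) − f^{(3)}(7)) = −1/720 · (0.000797950 − 0.00273176) = 2.68585e-06.
Running total after k=2: 225.033.
Correction k=3: B_{6}/6! · (f^{(5)}(31) − f^{(5)}(7)) = 1/30240 · (2.09320e-06 − 6.01849e-06) = -1.29805e-10.

S_3 ≈ 225.033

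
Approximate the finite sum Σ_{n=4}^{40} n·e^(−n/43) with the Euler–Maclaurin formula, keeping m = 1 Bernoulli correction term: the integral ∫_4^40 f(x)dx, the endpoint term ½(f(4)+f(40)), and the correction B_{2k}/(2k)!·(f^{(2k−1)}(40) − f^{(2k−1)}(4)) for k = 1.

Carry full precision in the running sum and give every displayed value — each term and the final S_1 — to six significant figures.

S_1 ≈ 443.289

∫_4^40 x·e^(−x/43) dx evaluates to 433.644.
Endpoint term: (f(4) + f(40))/2 = (3.64469 + 15.7785)/2 = 9.71158.
Running total after boundary: 443.356.
Order-1 term: 1/12 · (0.0275206 − 0.826412) = -0.0665743.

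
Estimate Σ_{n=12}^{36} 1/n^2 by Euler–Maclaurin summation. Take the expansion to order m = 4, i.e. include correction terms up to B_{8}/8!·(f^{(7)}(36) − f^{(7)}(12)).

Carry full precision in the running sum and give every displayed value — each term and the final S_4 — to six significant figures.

S_4 ≈ 0.0595063

∫_12^36 1/x^2 dx evaluates to 0.0555556.
Boundary: ½(f(12) + f(36)) = ½(0.00694444 + 0.000771605) = 0.00385802.
Integral + boundary = 0.0594136.
k=1: B_{2}/(2)! × [f^{(1)}(36) − f^{(1)}(12)] = 1/12 × (-4.28669e-05 − (-0.00115741)) = 9.28784e-05.
After k=1: 0.0595065.
k=2: B_{4}/(4)! × [f^{(3)}(36) − f^{(3)}(12)] = −1/720 × (-3.96916e-07 − (-9.64506e-05)) = -1.33408e-07.
After k=2: 0.0595063.
k=3: B_{6}/(6)! × [f^{(5)}(36) − f^{(5)}(12)] = 1/30240 × (-9.18787e-09 − (-2.00939e-05)) = 6.64176e-10.
After k=3: 0.0595063.
k=4: B_{8}/(8)! × [f^{(7)}(36) − f^{(7)}(12)] = −1/1209600 × (-3.97007e-10 − (-7.81429e-06)) = -6.45990e-12.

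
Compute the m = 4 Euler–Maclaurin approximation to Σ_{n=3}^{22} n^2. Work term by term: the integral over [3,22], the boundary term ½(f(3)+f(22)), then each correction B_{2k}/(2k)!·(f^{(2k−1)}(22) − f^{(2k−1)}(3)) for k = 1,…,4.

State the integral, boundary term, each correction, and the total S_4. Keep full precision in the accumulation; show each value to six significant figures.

∫_3^22 x^2 dx evaluates to 3540.33.
½[f(3) + f(22)] = ½[9.00000 + 484.000] = 246.500.
Integral + boundary = 3786.83.
Order-1 term: 1/12 · (44.0000 − 6.00000) = 3.16667.
After k=1: 3790.00.
Order-2 term: −1/720 · (0.00000 − 0.00000) = 0.00000.
After k=2: 3790.00.
Order-3 term: 1/30240 · (0.00000 − 0.00000) = 0.00000.
After k=3: 3790.00.
Order-4 term: −1/1209600 · (0.00000 − 0.00000) = 0.00000.

S_4 ≈ 3790.00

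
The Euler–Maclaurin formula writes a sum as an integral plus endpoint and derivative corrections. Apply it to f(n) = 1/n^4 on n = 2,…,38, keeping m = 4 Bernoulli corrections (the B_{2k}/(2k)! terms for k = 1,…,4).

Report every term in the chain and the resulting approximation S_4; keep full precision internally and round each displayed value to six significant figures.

Integral: ∫_2^38 1/x^4 dx = 0.0416606.
Endpoint term: (f(2) + f(38))/2 = (0.0625000 + 4.79585e-07)/2 = 0.0312502.
Running total after boundary: 0.0729108.
k=1: B_{2}/(2)! × [f^{(1)}(38) − f^{(1)}(2)] = 1/12 × (-5.04826e-08 − (-0.125000)) = 0.0104167.
Running total after k=1: 0.0833275.
k=2: B_{4}/(4)! × [f^{(3)}(38) − f^{(3)}(2)] = −1/720 × (-1.04881e-09 − (-0.937500)) = -0.00130208.
Running total after k=2: 0.0820254.
k=3: B_{6}/(6)! × [f^{(5)}(38) − f^{(5)}(2)] = 1/30240 × (-4.06740e-11 − (-13.1250)) = 0.000434028.
Running total after k=3: 0.0824594.
k=4: B_{8}/(8)! × [f^{(7)}(38) − f^{(7)}(2)] = −1/1209600 × (-2.53508e-12 − (-295.312)) = -0.000244141.

S_4 ≈ 0.0822153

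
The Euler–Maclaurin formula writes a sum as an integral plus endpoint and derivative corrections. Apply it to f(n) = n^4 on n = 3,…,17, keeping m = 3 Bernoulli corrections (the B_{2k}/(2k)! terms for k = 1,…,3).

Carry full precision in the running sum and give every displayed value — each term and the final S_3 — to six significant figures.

S_3 ≈ 327352

∫_3^17 x^4 dx evaluates to 283923.
Endpoint term: (f(3) + f(17))/2 = (81.0000 + 83521.0)/2 = 41801.0.
So far: 325724.
Order-1 term: 1/12 · (19652.0 − 108.000) = 1628.67.
After k=1: 327352.
Order-2 term: −1/720 · (408.000 − 72.0000) = -0.466667.
After k=2: 327352.
Order-3 term: 1/30240 · (0.00000 − 0.00000) = 0.00000.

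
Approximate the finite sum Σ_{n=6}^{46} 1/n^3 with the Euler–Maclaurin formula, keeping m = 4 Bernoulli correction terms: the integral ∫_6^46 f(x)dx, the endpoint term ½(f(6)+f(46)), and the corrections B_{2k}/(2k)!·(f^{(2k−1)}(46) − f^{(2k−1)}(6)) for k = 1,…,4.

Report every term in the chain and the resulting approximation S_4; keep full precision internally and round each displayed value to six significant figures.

S_4 ≈ 0.0161637

Integral: ∫_6^46 1/x^3 dx = 0.0136526.
½[f(6) + f(46)] = ½[0.00462963 + 1.02737e-05] = 0.00231995.
Integral + boundary = 0.0159725.
k=1: B_{2}/(2)! × [f^{(1)}(46) − f^{(1)}(6)] = 1/12 × (-6.70023e-07 − (-0.00231481)) = 0.000192845.
Partial sum through k=1: 0.0161654.
k=2: B_{4}/(4)! × [f^{(3)}(46) − f^{(3)}(6)] = −1/720 × (-6.33292e-09 − (-0.00128601)) = -1.78611e-06.
Partial sum through k=2: 0.0161636.
k=3: B_{6}/(6)! × [f^{(5)}(46) − f^{(5)}(6)] = 1/30240 × (-1.25701e-10 − (-0.00150034)) = 4.96145e-08.
Partial sum through k=3: 0.0161637.
k=4: B_{8}/(8)! × [f^{(7)}(46) − f^{(7)}(6)] = −1/1209600 × (-4.27715e-12 − (-0.00300069)) = -2.48073e-09.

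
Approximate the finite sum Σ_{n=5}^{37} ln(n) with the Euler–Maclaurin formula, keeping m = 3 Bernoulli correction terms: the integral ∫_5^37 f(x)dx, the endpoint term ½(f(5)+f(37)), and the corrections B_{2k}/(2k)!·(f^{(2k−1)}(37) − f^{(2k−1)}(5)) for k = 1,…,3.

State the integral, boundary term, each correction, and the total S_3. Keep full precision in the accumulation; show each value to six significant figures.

∫_5^37 ln(x) dx evaluates to 93.5568.
Boundary: ½(f(5) + f(37)) = ½(1.60944 + 3.61092) = 2.61018.
Running total after boundary: 96.1670.
Correction k=1: B_{2}/2! · (f^{(1)}(37) − f^{(1)}(5)) = 1/12 · (0.0270270 − 0.200000) = -0.0144144.
After k=1: 96.1525.
Correction k=2: B_{4}/4! · (f^{(3)}(37) − f^{(3)}(5)) = −1/720 · (3.94843e-05 − 0.0160000) = 2.21674e-05.
After k=2: 96.1526.
Correction k=3: B_{6}/6! · (f^{(5)}(37) − f^{(5)}(5)) = 1/30240 · (3.46101e-07 − 0.00768000) = -2.53957e-07.

S_3 ≈ 96.1526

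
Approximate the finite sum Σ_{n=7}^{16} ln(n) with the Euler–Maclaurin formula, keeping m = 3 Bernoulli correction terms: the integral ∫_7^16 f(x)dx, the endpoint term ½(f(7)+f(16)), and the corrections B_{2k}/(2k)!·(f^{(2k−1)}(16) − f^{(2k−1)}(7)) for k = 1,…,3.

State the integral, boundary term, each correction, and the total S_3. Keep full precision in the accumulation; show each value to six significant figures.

∫_7^16 ln(x) dx evaluates to 21.7400.
Boundary: ½(f(7) + f(16)) = ½(1.94591 + 2.77259) = 2.35925.
Running total after boundary: 24.0993.
Order-1 term: 1/12 · (0.0625000 − 0.142857) = -0.00669643.
Partial sum through k=1: 24.0926.
Order-2 term: −1/720 · (0.000488281 − 0.00583090) = 7.42031e-06.
Partial sum through k=2: 24.0926.
Order-3 term: 1/30240 · (2.28882e-05 − 0.00142798) = -4.64646e-08.

S_3 ≈ 24.0926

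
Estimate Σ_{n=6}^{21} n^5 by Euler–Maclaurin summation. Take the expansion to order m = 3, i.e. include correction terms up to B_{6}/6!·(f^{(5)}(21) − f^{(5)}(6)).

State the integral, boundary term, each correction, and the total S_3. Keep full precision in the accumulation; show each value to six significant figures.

∫_6^21 x^5 dx evaluates to 1.42866e+07.
Boundary: ½(f(6) + f(21)) = ½(7776.00 + 4.08410e+06) = 2.04594e+06.
Running total after boundary: 1.63325e+07.
k=1: B_{2}/(2)! × [f^{(1)}(21) − f^{(1)}(6)] = 1/12 × (972405 − 6480.00) = 80493.8.
After k=1: 1.64130e+07.
k=2: B_{4}/(4)! × [f^{(3)}(21) − f^{(3)}(6)] = −1/720 × (26460.0 − 2160.00) = -33.7500.
After k=2: 1.64130e+07.
k=3: B_{6}/(6)! × [f^{(5)}(21) − f^{(5)}(6)] = 1/30240 × (120.000 − 120.000) = 0.00000.

S_3 ≈ 1.64130e+07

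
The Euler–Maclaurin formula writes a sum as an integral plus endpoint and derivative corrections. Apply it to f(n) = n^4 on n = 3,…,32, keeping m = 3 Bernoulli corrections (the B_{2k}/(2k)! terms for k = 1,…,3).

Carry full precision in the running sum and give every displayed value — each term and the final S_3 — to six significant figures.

S_3 ≈ 7.24608e+06

Integral: ∫_3^32 x^4 dx = 6.71084e+06.
Endpoint term: (f(3) + f(32))/2 = (81.0000 + 1.04858e+06)/2 = 524328.
Running total after boundary: 7.23517e+06.
k=1: B_{2}/(2)! × [f^{(1)}(32) − f^{(1)}(3)] = 1/12 × (131072 − 108.000) = 10913.7.
Partial sum through k=1: 7.24608e+06.
k=2: B_{4}/(4)! × [f^{(3)}(32) − f^{(3)}(3)] = −1/720 × (768.000 − 72.0000) = -0.966667.
Partial sum through k=2: 7.24608e+06.
k=3: B_{6}/(6)! × [f^{(5)}(32) − f^{(5)}(3)] = 1/30240 × (0.00000 − 0.00000) = 0.00000.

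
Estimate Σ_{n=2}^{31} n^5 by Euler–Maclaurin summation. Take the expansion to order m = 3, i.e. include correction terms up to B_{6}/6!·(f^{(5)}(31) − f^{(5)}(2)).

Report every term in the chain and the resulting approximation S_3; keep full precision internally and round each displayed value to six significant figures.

S_3 ≈ 1.62617e+08

∫_2^31 x^5 dx evaluates to 1.47917e+08.
½[f(2) + f(31)] = ½[32.0000 + 2.86292e+07] = 1.43146e+07.
Running total after boundary: 1.62232e+08.
Order-1 term: 1/12 · (4.61760e+06 − 80.0000) = 384794.
Running total after k=1: 1.62617e+08.
Order-2 term: −1/720 · (57660.0 − 240.000) = -79.7500.
Running total after k=2: 1.62617e+08.
Order-3 term: 1/30240 · (120.000 − 120.000) = 0.00000.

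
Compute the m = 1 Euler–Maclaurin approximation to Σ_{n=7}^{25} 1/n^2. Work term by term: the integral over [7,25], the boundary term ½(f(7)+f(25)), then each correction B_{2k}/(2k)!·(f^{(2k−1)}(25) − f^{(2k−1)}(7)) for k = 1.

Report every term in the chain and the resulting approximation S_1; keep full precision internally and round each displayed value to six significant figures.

S_1 ≈ 0.114336

The integral term ∫_7^25 1/x^2 dx = 0.102857.
Endpoint term: (f(7) + f(25))/2 = (0.0204082 + 0.00160000)/2 = 0.0110041.
Integral + boundary = 0.113861.
Order-1 term: 1/12 · (-0.000128000 − (-0.00583090)) = 0.000475242.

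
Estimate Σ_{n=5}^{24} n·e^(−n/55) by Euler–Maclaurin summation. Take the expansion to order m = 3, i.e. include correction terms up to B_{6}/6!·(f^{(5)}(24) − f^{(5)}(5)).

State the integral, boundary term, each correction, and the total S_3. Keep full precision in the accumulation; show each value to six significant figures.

∫_5^24 x·e^(−x/55) dx evaluates to 204.700.
Boundary: ½(f(5) + f(24)) = ½(4.56550 + 15.5132) = 10.0393.
Integral + boundary = 214.739.
Order-1 term: 1/12 · (0.364325 − 0.830092) = -0.0388139.
Partial sum through k=1: 214.700.
Order-2 term: −1/720 · (0.000547798 − 0.000878113) = 4.58771e-07.
Partial sum through k=2: 214.700.
Order-3 term: 1/30240 · (3.22367e-07 − 4.89857e-07) = -5.53869e-12.

S_3 ≈ 214.700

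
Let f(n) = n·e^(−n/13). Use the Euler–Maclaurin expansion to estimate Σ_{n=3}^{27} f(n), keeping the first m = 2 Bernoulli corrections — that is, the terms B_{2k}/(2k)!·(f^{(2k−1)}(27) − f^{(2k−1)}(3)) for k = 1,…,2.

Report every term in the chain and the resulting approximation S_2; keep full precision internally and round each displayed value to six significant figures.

S_2 ≈ 102.793

∫_3^27 x·e^(−x/13) dx evaluates to 99.9720.
Endpoint term: (f(3) + f(27))/2 = (2.38177 + 3.38351)/2 = 2.88264.
Running total after boundary: 102.855.
Correction k=1: B_{2}/2! · (f^{(1)}(27) − f^{(1)}(3)) = 1/12 · (-0.134955 − 0.610710) = -0.0621387.
Running total after k=1: 102.793.
Correction k=2: B_{4}/4! · (f^{(3)}(27) − f^{(3)}(3)) = −1/720 · (0.000684471 − 0.0130092) = 1.71177e-05.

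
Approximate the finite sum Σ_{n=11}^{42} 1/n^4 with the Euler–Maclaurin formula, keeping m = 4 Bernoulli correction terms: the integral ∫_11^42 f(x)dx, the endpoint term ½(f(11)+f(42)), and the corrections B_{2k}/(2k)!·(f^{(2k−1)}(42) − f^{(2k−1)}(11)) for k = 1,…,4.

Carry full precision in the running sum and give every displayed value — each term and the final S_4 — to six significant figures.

S_4 ≈ 0.000282309

∫_11^42 1/x^4 dx evaluates to 0.000245939.
½[f(11) + f(42)] = ½[6.83013e-05 + 3.21368e-07] = 3.43114e-05.
Running total after boundary: 0.000280250.
Correction k=1: B_{2}/2! · (f^{(1)}(42) − f^{(1)}(11)) = 1/12 · (-3.06065e-08 − (-2.48369e-05)) = 2.06719e-06.
After k=1: 0.000282318.
Correction k=2: B_{4}/4! · (f^{(3)}(42) − f^{(3)}(11)) = −1/720 · (-5.20519e-10 − (-6.15790e-06)) = -8.55191e-09.
After k=2: 0.000282309.
Correction k=3: B_{6}/6! · (f^{(5)}(42) − f^{(5)}(11)) = 1/30240 · (-1.65244e-11 − (-2.84994e-06)) = 9.42434e-11.
After k=3: 0.000282309.
Correction k=4: B_{8}/8! · (f^{(7)}(42) − f^{(7)}(11)) = −1/1209600 · (-8.43082e-13 − (-2.11979e-06)) = -1.75247e-12.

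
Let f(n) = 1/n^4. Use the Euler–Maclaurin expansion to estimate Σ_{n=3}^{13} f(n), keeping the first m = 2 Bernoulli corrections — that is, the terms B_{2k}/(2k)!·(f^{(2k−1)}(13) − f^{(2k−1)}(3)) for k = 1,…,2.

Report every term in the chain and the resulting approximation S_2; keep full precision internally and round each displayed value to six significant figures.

Integral: ∫_3^13 1/x^4 dx = 0.0121940.
½[f(3) + f(13)] = ½[0.0123457 + 3.50128e-05] = 0.00619035.
So far: 0.0183843.
k=1: B_{2}/(2)! × [f^{(1)}(13) − f^{(1)}(3)] = 1/12 × (-1.07732e-05 − (-0.0164609)) = 0.00137084.
After k=1: 0.0197551.
k=2: B_{4}/(4)! × [f^{(3)}(13) − f^{(3)}(3)] = −1/720 × (-1.91240e-06 − (-0.0548697)) = -7.62052e-05.

S_2 ≈ 0.0196789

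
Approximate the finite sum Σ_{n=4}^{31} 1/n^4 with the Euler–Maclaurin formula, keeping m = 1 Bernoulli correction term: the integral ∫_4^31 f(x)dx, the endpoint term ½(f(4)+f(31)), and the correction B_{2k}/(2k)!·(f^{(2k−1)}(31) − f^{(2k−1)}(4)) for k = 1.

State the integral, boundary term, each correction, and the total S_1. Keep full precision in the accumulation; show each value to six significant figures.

S_1 ≈ 0.00747632

Integral: ∫_4^31 1/x^4 dx = 0.00519714.
½[f(4) + f(31)] = ½[0.00390625 + 1.08281e-06] = 0.00195367.
Integral + boundary = 0.00715081.
k=1: B_{2}/(2)! × [f^{(1)}(31) − f^{(1)}(4)] = 1/12 × (-1.39718e-07 − (-0.00390625)) = 0.000325509.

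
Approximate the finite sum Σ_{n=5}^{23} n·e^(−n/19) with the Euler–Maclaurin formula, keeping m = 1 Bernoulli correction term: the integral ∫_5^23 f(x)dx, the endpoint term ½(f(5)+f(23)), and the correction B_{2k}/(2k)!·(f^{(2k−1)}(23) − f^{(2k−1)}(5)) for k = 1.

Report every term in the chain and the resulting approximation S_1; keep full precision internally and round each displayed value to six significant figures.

The integral term ∫_5^23 x·e^(−x/19) dx = 112.655.
½[f(5) + f(23)] = ½[3.84310 + 6.85493] = 5.34902.
So far: 118.004.
k=1: B_{2}/(2)! × [f^{(1)}(23) − f^{(1)}(5)] = 1/12 × (-0.0627453 − 0.566352) = -0.0524248.

S_1 ≈ 117.951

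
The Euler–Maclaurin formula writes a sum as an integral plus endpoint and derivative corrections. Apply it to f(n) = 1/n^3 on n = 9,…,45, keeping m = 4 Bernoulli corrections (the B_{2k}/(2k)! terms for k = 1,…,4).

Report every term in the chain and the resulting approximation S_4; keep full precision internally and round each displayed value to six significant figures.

Integral: ∫_9^45 1/x^3 dx = 0.00592593.
½[f(9) + f(45)] = ½[0.00137174 + 1.09739e-05] = 0.000691358.
Integral + boundary = 0.00661728.
k=1: B_{2}/(2)! × [f^{(1)}(45) − f^{(1)}(9)] = 1/12 × (-7.31596e-07 − (-0.000457247)) = 3.80430e-05.
Partial sum through k=1: 0.00665533.
k=2: B_{4}/(4)! × [f^{(3)}(45) − f^{(3)}(9)] = −1/720 × (-7.22564e-09 − (-0.000112901)) = -1.56796e-07.
Partial sum through k=2: 0.00665517.
k=3: B_{6}/(6)! × [f^{(5)}(45) − f^{(5)}(9)] = 1/30240 × (-1.49865e-10 − (-5.85410e-05)) = 1.93588e-09.
Partial sum through k=3: 0.00665517.
k=4: B_{8}/(8)! × [f^{(7)}(45) − f^{(7)}(9)] = −1/1209600 × (-5.32854e-12 − (-5.20365e-05)) = -4.30196e-11.

S_4 ≈ 0.00665517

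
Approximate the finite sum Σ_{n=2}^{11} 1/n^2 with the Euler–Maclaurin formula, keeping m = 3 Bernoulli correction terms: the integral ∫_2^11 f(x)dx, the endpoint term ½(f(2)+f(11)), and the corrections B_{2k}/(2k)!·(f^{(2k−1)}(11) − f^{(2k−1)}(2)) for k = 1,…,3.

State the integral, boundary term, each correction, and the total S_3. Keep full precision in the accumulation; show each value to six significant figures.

Integral: ∫_2^11 1/x^2 dx = 0.409091.
Boundary: ½(f(2) + f(11)) = ½(0.250000 + 0.00826446) = 0.129132.
Integral + boundary = 0.538223.
k=1: B_{2}/(2)! × [f^{(1)}(11) − f^{(1)}(2)] = 1/12 × (-0.00150263 − (-0.250000)) = 0.0207081.
Partial sum through k=1: 0.558931.
k=2: B_{4}/(4)! × [f^{(3)}(11) − f^{(3)}(2)] = −1/720 × (-0.000149021 − (-0.750000)) = -0.00104146.
Partial sum through k=2: 0.557890.
k=3: B_{6}/(6)! × [f^{(5)}(11) − f^{(5)}(2)] = 1/30240 × (-3.69474e-05 − (-5.62500)) = 0.000186011.

S_3 ≈ 0.558076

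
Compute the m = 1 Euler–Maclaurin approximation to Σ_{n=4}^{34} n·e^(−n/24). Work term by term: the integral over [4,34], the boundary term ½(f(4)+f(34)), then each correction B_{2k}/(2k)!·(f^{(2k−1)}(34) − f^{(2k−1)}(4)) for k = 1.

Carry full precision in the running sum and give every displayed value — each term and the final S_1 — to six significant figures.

S_1 ≈ 236.995

Integral: ∫_4^34 x·e^(−x/24) dx = 231.246.
Endpoint term: (f(4) + f(34))/2 = (3.38593 + 8.24572)/2 = 5.81582.
Integral + boundary = 237.062.
Order-1 term: 1/12 · (-0.101050 − 0.705401) = -0.0672043.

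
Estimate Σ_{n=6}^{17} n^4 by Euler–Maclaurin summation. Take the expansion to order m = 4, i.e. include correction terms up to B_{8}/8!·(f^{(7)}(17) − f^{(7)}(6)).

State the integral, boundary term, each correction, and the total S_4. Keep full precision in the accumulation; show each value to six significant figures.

S_4 ≈ 326390

Integral: ∫_6^17 x^4 dx = 282416.
Boundary: ½(f(6) + f(17)) = ½(1296.00 + 83521.0) = 42408.5.
So far: 324825.
Correction k=1: B_{2}/2! · (f^{(1)}(17) − f^{(1)}(6)) = 1/12 · (19652.0 − 864.000) = 1565.67.
After k=1: 326390.
Correction k=2: B_{4}/4! · (f^{(3)}(17) − f^{(3)}(6)) = −1/720 · (408.000 − 144.000) = -0.366667.
After k=2: 326390.
Correction k=3: B_{6}/6! · (f^{(5)}(17) − f^{(5)}(6)) = 1/30240 · (0.00000 − 0.00000) = 0.00000.
After k=3: 326390.
Correction k=4: B_{8}/8! · (f^{(7)}(17) − f^{(7)}(6)) = −1/1209600 · (0.00000 − 0.00000) = 0.00000.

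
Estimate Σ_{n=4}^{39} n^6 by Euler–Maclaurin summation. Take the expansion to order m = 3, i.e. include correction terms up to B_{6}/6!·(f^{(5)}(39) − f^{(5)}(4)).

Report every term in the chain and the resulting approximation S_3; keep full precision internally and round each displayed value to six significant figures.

Integral: ∫_4^39 x^6 dx = 1.96044e+10.
Boundary: ½(f(4) + f(39)) = ½(4096.00 + 3.51874e+09) = 1.75937e+09.
So far: 2.13638e+10.
Correction k=1: B_{2}/2! · (f^{(1)}(39) − f^{(1)}(4)) = 1/12 · (5.41345e+08 − 6144.00) = 4.51116e+07.
Running total after k=1: 2.14089e+10.
Correction k=2: B_{4}/4! · (f^{(3)}(39) − f^{(3)}(4)) = −1/720 · (7.11828e+06 − 7680.00) = -9875.83.
Running total after k=2: 2.14089e+10.
Correction k=3: B_{6}/6! · (f^{(5)}(39) − f^{(5)}(4)) = 1/30240 · (28080.0 − 2880.00) = 0.833333.

S_3 ≈ 2.14089e+10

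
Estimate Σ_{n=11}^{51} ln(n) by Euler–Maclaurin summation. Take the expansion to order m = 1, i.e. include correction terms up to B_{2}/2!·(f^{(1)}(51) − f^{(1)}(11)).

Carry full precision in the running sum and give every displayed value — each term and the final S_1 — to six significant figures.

Integral: ∫_11^51 ln(x) dx = 134.146.
Boundary: ½(f(11) + f(51)) = ½(2.39790 + 3.93183) = 3.16486.
Running total after boundary: 137.311.
Correction k=1: B_{2}/2! · (f^{(1)}(51) − f^{(1)}(11)) = 1/12 · (0.0196078 − 0.0909091) = -0.00594177.

S_1 ≈ 137.305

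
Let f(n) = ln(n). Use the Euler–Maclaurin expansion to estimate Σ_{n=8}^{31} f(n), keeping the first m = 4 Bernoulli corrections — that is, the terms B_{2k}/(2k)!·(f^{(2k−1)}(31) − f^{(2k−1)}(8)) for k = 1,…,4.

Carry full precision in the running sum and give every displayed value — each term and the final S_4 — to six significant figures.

S_4 ≈ 69.5671

∫_8^31 ln(x) dx evaluates to 66.8181.
½[f(8) + f(31)] = ½[2.07944 + 3.43399] = 2.75671.
Running total after boundary: 69.5748.
Correction k=1: B_{2}/2! · (f^{(1)}(31) − f^{(1)}(8)) = 1/12 · (0.0322581 − 0.125000) = -0.00772849.
Partial sum through k=1: 69.5671.
Correction k=2: B_{4}/4! · (f^{(3)}(31) − f^{(3)}(8)) = −1/720 · (6.71344e-05 − 0.00390625) = 5.33211e-06.
Partial sum through k=2: 69.5671.
Correction k=3: B_{6}/6! · (f^{(5)}(31) − f^{(5)}(8)) = 1/30240 · (8.38306e-07 − 0.000732422) = -2.41926e-08.
Partial sum through k=3: 69.5671.
Correction k=4: B_{8}/8! · (f^{(7)}(31) − f^{(7)}(8)) = −1/1209600 · (2.61698e-08 − 0.000343323) = 2.83810e-10.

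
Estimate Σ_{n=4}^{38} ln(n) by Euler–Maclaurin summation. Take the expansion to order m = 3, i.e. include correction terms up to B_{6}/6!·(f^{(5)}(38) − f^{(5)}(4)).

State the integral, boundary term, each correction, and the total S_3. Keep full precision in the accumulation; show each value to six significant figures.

The integral term ∫_4^38 ln(x) dx = 98.6831.
½[f(4) + f(38)] = ½[1.38629 + 3.63759] = 2.51194.
So far: 101.195.
Order-1 term: 1/12 · (0.0263158 − 0.250000) = -0.0186404.
Running total after k=1: 101.176.
Order-2 term: −1/720 · (3.64485e-05 − 0.0312500) = 4.33522e-05.
Running total after k=2: 101.176.
Order-3 term: 1/30240 · (3.02896e-07 − 0.0234375) = -7.75040e-07.

S_3 ≈ 101.176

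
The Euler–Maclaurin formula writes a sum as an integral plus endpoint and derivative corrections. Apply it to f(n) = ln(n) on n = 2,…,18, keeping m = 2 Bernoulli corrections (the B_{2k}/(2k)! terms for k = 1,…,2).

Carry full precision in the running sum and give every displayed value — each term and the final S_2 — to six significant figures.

S_2 ≈ 36.3955

Integral: ∫_2^18 ln(x) dx = 34.6404.
Boundary: ½(f(2) + f(18)) = ½(0.693147 + 2.89037) = 1.79176.
Integral + boundary = 36.4322.
Correction k=1: B_{2}/2! · (f^{(1)}(18) − f^{(1)}(2)) = 1/12 · (0.0555556 − 0.500000) = -0.0370370.
Partial sum through k=1: 36.3951.
Correction k=2: B_{4}/4! · (f^{(3)}(18) − f^{(3)}(2)) = −1/720 · (0.000342936 − 0.250000) = 0.000346746.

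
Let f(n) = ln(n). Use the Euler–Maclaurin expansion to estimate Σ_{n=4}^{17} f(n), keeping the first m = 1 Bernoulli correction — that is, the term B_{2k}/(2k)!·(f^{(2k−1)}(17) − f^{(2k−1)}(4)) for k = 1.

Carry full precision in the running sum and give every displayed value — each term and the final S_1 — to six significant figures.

S_1 ≈ 31.7133

The integral term ∫_4^17 ln(x) dx = 29.6194.
Endpoint term: (f(4) + f(17))/2 = (1.38629 + 2.83321)/2 = 2.10975.
Integral + boundary = 31.7292.
Correction k=1: B_{2}/2! · (f^{(1)}(17) − f^{(1)}(4)) = 1/12 · (0.0588235 − 0.250000) = -0.0159314.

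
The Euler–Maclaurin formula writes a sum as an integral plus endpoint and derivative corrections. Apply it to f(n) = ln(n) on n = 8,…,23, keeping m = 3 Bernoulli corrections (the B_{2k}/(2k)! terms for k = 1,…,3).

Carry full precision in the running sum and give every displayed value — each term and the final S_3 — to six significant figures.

The integral term ∫_8^23 ln(x) dx = 40.4808.
½[f(8) + f(23)] = ½[2.07944 + 3.13549] = 2.60747.
So far: 43.0883.
Correction k=1: B_{2}/2! · (f^{(1)}(23) − f^{(1)}(8)) = 1/12 · (0.0434783 − 0.125000) = -0.00679348.
Running total after k=1: 43.0815.
Correction k=2: B_{4}/4! · (f^{(3)}(23) − f^{(3)}(8)) = −1/720 · (0.000164379 − 0.00390625) = 5.19704e-06.
Running total after k=2: 43.0815.
Correction k=3: B_{6}/6! · (f^{(5)}(23) − f^{(5)}(8)) = 1/30240 · (3.72883e-06 − 0.000732422) = -2.40970e-08.

S_3 ≈ 43.0815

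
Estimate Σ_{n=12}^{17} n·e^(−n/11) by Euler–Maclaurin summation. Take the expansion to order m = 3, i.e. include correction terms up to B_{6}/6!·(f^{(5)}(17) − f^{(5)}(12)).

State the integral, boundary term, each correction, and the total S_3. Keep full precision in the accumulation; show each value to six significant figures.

The integral term ∫_12^17 x·e^(−x/11) dx = 19.3153.
Endpoint term: (f(12) + f(17))/2 = (4.03093 + 3.62465)/2 = 3.82779.
Running total after boundary: 23.1431.
Correction k=1: B_{2}/2! · (f^{(1)}(17) − f^{(1)}(12)) = 1/12 · (-0.116299 − (-0.0305374)) = -0.00714681.
Partial sum through k=1: 23.1359.
Correction k=2: B_{4}/4! · (f^{(3)}(17) − f^{(3)}(12)) = −1/720 · (0.00256306 − 0.00529987) = 3.80112e-06.
Partial sum through k=2: 23.1359.
Correction k=3: B_{6}/6! · (f^{(5)}(17) − f^{(5)}(12)) = 1/30240 · (5.03081e-05 − 8.96869e-05) = -1.30221e-09.

S_3 ≈ 23.1359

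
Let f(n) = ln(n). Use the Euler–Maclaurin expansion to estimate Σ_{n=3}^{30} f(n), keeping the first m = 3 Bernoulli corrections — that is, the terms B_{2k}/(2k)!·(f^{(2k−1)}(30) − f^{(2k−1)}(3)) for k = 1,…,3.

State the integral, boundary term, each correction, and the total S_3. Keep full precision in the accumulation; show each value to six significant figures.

S_3 ≈ 73.9651

Integral: ∫_3^30 ln(x) dx = 71.7401.
½[f(3) + f(30)] = ½[1.09861 + 3.40120] = 2.24990.
Integral + boundary = 73.9900.
Order-1 term: 1/12 · (0.0333333 − 0.333333) = -0.0250000.
Running total after k=1: 73.9650.
Order-2 term: −1/720 · (7.40741e-05 − 0.0740741) = 0.000102778.
Running total after k=2: 73.9651.
Order-3 term: 1/30240 · (9.87654e-07 − 0.0987654) = -3.26602e-06.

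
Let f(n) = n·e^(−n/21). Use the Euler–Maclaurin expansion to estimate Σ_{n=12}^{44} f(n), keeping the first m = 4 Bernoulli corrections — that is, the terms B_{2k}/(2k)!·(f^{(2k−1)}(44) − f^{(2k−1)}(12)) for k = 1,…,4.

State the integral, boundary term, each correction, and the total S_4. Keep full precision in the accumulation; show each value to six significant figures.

S_4 ≈ 229.463

∫_12^44 x·e^(−x/21) dx evaluates to 223.399.
Endpoint term: (f(12) + f(44))/2 = (6.77662 + 5.41380)/2 = 6.09521.
Integral + boundary = 229.494.
Order-1 term: 1/12 · (-0.134759 − 0.242022) = -0.0313984.
Running total after k=1: 229.463.
Order-2 term: −1/720 · (0.000252433 − 0.00310988) = 3.96868e-06.
Running total after k=2: 229.463.
Order-3 term: 1/30240 · (1.83774e-06 − 1.28593e-05) = -3.64471e-10.
Running total after k=3: 229.463.
Order-4 term: −1/1209600 · (7.03642e-09 − 4.23283e-08) = 2.91765e-14.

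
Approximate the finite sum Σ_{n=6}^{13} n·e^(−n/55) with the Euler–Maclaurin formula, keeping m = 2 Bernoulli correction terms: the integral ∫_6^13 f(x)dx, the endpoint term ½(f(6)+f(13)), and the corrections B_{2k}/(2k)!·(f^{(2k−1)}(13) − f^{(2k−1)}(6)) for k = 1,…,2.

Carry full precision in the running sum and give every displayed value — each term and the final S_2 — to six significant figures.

The integral term ∫_6^13 x·e^(−x/55) dx = 55.5512.
Boundary: ½(f(6) + f(13)) = ½(5.37989 + 10.2634) = 7.82165.
Integral + boundary = 63.3729.
k=1: B_{2}/(2)! × [f^{(1)}(13) − f^{(1)}(6)] = 1/12 × (0.602886 − 0.798833) = -0.0163289.
Running total after k=1: 63.3566.
k=2: B_{4}/(4)! × [f^{(3)}(13) − f^{(3)}(6)] = −1/720 × (0.000721280 − 0.000856903) = 1.88364e-07.

S_2 ≈ 63.3566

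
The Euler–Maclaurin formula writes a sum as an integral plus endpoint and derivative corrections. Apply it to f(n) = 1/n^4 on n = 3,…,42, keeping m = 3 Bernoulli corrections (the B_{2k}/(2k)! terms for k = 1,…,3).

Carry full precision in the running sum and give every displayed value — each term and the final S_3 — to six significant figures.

S_3 ≈ 0.0198210

Integral: ∫_3^42 1/x^4 dx = 0.0123412.
Endpoint term: (f(3) + f(42))/2 = (0.0123457 + 3.21368e-07)/2 = 0.00617300.
So far: 0.0185142.
Correction k=1: B_{2}/2! · (f^{(1)}(42) − f^{(1)}(3)) = 1/12 · (-3.06065e-08 − (-0.0164609)) = 0.00137174.
Partial sum through k=1: 0.0198859.
Correction k=2: B_{4}/4! · (f^{(3)}(42) − f^{(3)}(3)) = −1/720 · (-5.20519e-10 − (-0.0548697)) = -7.62079e-05.
Partial sum through k=2: 0.0198097.
Correction k=3: B_{6}/6! · (f^{(5)}(42) − f^{(5)}(3)) = 1/30240 · (-1.65244e-11 − (-0.341411)) = 1.12901e-05.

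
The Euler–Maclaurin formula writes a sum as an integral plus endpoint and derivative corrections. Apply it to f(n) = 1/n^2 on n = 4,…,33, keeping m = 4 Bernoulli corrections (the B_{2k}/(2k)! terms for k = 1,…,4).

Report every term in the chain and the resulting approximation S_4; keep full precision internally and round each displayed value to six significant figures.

∫_4^33 1/x^2 dx evaluates to 0.219697.
Boundary: ½(f(4) + f(33)) = ½(0.0625000 + 0.000918274) = 0.0317091.
Integral + boundary = 0.251406.
Order-1 term: 1/12 · (-5.56529e-05 − (-0.0312500)) = 0.00259953.
Partial sum through k=1: 0.254006.
Order-2 term: −1/720 · (-6.13256e-07 − (-0.0234375)) = -3.25512e-05.
Partial sum through k=2: 0.253973.
Order-3 term: 1/30240 · (-1.68941e-08 − (-0.0439453)) = 1.45322e-06.
Partial sum through k=3: 0.253975.
Order-4 term: −1/1209600 · (-8.68750e-10 − (-0.153809)) = -1.27157e-07.

S_4 ≈ 0.253974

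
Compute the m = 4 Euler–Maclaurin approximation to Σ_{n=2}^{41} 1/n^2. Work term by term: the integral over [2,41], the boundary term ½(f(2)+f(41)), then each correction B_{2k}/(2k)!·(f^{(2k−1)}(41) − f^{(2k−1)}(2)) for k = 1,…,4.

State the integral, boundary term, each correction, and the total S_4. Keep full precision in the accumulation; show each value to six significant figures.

S_4 ≈ 0.620817

The integral term ∫_2^41 1/x^2 dx = 0.475610.
½[f(2) + f(41)] = ½[0.250000 + 0.000594884] = 0.125297.
So far: 0.600907.
Order-1 term: 1/12 · (-2.90187e-05 − (-0.250000)) = 0.0208309.
After k=1: 0.621738.
Order-2 term: −1/720 · (-2.07153e-07 − (-0.750000)) = -0.00104167.
After k=2: 0.620696.
Order-3 term: 1/30240 · (-3.69697e-09 − (-5.62500)) = 0.000186012.
After k=3: 0.620882.
Order-4 term: −1/1209600 · (-1.23159e-10 − (-78.7500)) = -6.51042e-05.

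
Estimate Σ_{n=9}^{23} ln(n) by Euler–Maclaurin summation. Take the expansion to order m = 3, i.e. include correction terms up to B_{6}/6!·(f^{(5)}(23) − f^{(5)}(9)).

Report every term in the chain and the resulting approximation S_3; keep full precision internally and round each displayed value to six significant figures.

The integral term ∫_9^23 ln(x) dx = 38.3413.
Endpoint term: (f(9) + f(23))/2 = (2.19722 + 3.13549)/2 = 2.66636.
Integral + boundary = 41.0077.
Correction k=1: B_{2}/2! · (f^{(1)}(23) − f^{(1)}(9)) = 1/12 · (0.0434783 − 0.111111) = -0.00563607.
After k=1: 41.0021.
Correction k=2: B_{4}/4! · (f^{(3)}(23) − f^{(3)}(9)) = −1/720 · (0.000164379 − 0.00274348) = 3.58209e-06.
After k=2: 41.0021.
Correction k=3: B_{6}/6! · (f^{(5)}(23) − f^{(5)}(9)) = 1/30240 · (3.72883e-06 − 0.000406442) = -1.33172e-08.

S_3 ≈ 41.0021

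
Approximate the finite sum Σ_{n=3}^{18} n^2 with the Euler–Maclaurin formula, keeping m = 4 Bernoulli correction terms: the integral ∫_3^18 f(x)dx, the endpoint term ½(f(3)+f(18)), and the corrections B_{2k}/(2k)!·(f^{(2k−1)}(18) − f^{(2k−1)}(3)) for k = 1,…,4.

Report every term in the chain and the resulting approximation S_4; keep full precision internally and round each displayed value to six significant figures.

∫_3^18 x^2 dx evaluates to 1935.00.
Endpoint term: (f(3) + f(18))/2 = (9.00000 + 324.000)/2 = 166.500.
Integral + boundary = 2101.50.
Correction k=1: B_{2}/2! · (f^{(1)}(18) − f^{(1)}(3)) = 1/12 · (36.0000 − 6.00000) = 2.50000.
Running total after k=1: 2104.00.
Correction k=2: B_{4}/4! · (f^{(3)}(18) − f^{(3)}(3)) = −1/720 · (0.00000 − 0.00000) = 0.00000.
Running total after k=2: 2104.00.
Correction k=3: B_{6}/6! · (f^{(5)}(18) − f^{(5)}(3)) = 1/30240 · (0.00000 − 0.00000) = 0.00000.
Running total after k=3: 2104.00.
Correction k=4: B_{8}/8! · (f^{(7)}(18) − f^{(7)}(3)) = −1/1209600 · (0.00000 − 0.00000) = 0.00000.

S_4 ≈ 2104.00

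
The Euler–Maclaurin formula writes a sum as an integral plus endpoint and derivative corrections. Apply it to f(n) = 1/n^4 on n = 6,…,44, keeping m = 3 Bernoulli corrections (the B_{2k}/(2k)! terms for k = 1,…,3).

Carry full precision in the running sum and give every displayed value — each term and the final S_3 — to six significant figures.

Integral: ∫_6^44 1/x^4 dx = 0.00153930.
½[f(6) + f(44)] = ½[0.000771605 + 2.66802e-07] = 0.000385936.
Integral + boundary = 0.00192523.
Correction k=1: B_{2}/2! · (f^{(1)}(44) − f^{(1)}(6)) = 1/12 · (-2.42547e-08 − (-0.000514403)) = 4.28649e-05.
Partial sum through k=1: 0.00196810.
Correction k=2: B_{4}/4! · (f^{(3)}(44) − f^{(3)}(6)) = −1/720 · (-3.75848e-10 − (-0.000428669)) = -5.95374e-07.
Partial sum through k=2: 0.00196750.
Correction k=3: B_{6}/6! · (f^{(5)}(44) − f^{(5)}(6)) = 1/30240 · (-1.08716e-11 − (-0.000666819)) = 2.20509e-08.

S_3 ≈ 0.00196752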